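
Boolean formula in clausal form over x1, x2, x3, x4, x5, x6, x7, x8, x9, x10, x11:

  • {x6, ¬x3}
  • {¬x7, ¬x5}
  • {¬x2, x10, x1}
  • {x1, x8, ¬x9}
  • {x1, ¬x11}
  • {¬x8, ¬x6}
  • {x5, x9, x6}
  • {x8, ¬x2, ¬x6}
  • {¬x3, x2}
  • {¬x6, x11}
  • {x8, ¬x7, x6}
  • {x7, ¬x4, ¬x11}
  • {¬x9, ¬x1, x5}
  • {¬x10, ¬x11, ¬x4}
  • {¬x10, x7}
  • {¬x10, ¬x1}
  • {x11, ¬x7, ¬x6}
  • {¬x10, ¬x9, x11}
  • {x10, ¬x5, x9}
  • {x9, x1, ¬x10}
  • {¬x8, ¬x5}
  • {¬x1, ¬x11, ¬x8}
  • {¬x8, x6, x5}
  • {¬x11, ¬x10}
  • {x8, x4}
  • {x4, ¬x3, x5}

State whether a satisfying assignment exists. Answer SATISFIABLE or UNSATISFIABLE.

SATISFIABLE

Pure literal: x3 appears only negated; assign x3 = False.
Try x1 = True.
  then x10 is forced to False.
For the remaining variables, x2 = False, x4 = True, x5 = False, x6 = True, x7 = True, x8 = False, x9 = False, x11 = True works.
So x1=1, x2=0, x3=0, x4=1, x5=0, x6=1, x7=1, x8=0, x9=0, x10=0, x11=1 is a satisfying assignment.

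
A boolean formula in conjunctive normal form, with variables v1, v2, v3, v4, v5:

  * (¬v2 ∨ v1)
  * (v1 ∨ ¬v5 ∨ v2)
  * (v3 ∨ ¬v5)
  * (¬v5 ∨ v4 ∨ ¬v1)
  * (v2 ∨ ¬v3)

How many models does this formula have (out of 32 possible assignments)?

9

Split on v1, then v2.
  v1=T, v2=T: 5 of the 8 assignments to (v3,v4,v5) work.
  v1=T, v2=F: remaining (v3,v4,v5) ∈ {(F,F,F); (F,T,F)} — 2.
  v1=F, v2=T: a clause becomes empty — 0.
  v1=F, v2=F: remaining (v3,v4,v5) ∈ {(F,F,F); (F,T,F)} — 2.
Total: 5 + 2 + 0 + 2 = 9.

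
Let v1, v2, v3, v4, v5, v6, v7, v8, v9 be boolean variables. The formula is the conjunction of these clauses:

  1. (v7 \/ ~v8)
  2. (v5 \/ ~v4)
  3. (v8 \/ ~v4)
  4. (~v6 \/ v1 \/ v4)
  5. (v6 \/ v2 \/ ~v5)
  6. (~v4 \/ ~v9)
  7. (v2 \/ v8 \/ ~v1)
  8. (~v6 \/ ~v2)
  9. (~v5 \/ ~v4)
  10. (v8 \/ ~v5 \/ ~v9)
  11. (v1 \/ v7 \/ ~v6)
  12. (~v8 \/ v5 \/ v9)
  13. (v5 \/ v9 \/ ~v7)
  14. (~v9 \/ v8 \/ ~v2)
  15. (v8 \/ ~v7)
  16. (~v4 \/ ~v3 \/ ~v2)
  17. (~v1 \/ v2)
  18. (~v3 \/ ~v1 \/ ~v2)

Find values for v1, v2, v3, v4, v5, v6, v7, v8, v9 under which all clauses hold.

v1=F  v2=T  v3=T  v4=F  v5=T  v6=F  v7=T  v8=T  v9=F

Branch on v1: take v1 = False.
Try v2 = True.
  then v6 is forced to False.
Branch on v3: take v3 = True.
  then v4 is forced to False.
For the remaining variables, v5 = True, v7 = True, v8 = True, v9 = False works.
Every clause has at least one true literal under this assignment.
Check each clause:
  1. (~v8 \/ v7) — v7 is true.
  2. (v5 \/ ~v4) — ~v4 is true.
  3. (~v4 \/ v8) — v8 is true.
  4. (~v6 \/ v1 \/ v4) — ~v6 is true.
  5. (v2 \/ ~v5 \/ v6) — v2 is true.
  6. (~v9 \/ ~v4) — ~v4 is true.
  7. (v8 \/ v2 \/ ~v1) — v8 is true.
  8. (~v2 \/ ~v6) — ~v6 is true.
  9. (~v4 \/ ~v5) — ~v4 is true.
  10. (v8 \/ ~v9 \/ ~v5) — v8 is true.
  11. (v7 \/ v1 \/ ~v6) — ~v6 is true.
  12. (~v8 \/ v5 \/ v9) — v5 is true.
  13. (v5 \/ ~v7 \/ v9) — v5 is true.
  14. (v8 \/ ~v9 \/ ~v2) — v8 is true.
  15. (v8 \/ ~v7) — v8 is true.
  16. (~v4 \/ ~v3 \/ ~v2) — ~v4 is true.
  17. (v2 \/ ~v1) — v2 is true.
  18. (~v1 \/ ~v3 \/ ~v2) — ~v1 is true.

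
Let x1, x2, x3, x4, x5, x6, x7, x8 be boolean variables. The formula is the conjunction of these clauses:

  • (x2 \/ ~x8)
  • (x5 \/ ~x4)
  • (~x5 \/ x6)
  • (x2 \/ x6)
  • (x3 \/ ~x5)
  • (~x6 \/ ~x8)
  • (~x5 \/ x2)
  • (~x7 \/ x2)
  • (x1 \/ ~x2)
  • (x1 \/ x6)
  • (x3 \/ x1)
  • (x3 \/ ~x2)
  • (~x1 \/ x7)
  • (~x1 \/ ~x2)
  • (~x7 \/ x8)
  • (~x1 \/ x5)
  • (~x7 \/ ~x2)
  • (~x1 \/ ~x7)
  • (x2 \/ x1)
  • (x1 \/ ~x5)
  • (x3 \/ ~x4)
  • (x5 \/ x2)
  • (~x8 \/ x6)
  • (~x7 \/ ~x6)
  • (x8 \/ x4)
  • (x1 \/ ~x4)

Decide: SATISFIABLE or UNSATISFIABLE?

UNSATISFIABLE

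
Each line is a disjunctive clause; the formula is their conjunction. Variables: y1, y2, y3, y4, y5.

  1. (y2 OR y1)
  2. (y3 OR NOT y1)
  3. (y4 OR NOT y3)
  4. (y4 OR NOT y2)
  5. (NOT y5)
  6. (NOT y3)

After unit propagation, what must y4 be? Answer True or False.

True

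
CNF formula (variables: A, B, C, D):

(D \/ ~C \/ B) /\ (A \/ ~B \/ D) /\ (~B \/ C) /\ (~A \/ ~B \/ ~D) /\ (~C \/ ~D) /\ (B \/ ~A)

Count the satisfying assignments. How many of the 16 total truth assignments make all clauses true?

3

The models are:
  A=0 B=0 C=0 D=0
  A=0 B=0 C=0 D=1
  A=1 B=1 C=1 D=0
Count: 3.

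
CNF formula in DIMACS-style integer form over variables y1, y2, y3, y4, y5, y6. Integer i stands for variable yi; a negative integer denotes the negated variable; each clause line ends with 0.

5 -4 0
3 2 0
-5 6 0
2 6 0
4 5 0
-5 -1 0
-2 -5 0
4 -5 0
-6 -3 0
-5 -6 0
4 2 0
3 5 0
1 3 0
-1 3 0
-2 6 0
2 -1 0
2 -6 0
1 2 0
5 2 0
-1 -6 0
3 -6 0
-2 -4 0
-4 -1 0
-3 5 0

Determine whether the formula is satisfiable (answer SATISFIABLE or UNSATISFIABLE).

UNSATISFIABLE

y2 = True:
  propagation gives y5=False, y4=False; an empty clause results — contradiction.
y2 = False:
  propagation gives y3=True, y6=True; an empty clause results — contradiction.
Every branch closes, so no satisfying assignment exists.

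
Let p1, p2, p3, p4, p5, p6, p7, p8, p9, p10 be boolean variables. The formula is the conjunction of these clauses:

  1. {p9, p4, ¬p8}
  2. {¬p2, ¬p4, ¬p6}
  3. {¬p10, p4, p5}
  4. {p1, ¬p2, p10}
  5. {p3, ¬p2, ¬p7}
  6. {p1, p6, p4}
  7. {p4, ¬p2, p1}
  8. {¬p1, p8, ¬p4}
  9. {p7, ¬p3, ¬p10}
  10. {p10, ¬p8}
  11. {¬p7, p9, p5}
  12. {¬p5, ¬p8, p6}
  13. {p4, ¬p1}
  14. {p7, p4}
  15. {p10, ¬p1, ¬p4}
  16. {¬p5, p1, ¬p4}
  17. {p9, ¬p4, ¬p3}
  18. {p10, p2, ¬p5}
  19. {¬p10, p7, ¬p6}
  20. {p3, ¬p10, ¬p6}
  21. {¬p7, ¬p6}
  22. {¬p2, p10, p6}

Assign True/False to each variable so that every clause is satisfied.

p1 = 1, p2 = 0, p3 = 1, p4 = 1, p5 = 0, p6 = 0, p7 = 1, p8 = 1, p9 = 1, p10 = 1

Pure literal: p9 appears only positively; assign p9 = True.
Try p1 = True.
  then p4 is forced to True.
  then p8 is forced to True.
  then p10 is forced to True.
The remaining clauses are satisfied by p2 = False, p3 = True, p5 = False, p6 = False, p7 = True.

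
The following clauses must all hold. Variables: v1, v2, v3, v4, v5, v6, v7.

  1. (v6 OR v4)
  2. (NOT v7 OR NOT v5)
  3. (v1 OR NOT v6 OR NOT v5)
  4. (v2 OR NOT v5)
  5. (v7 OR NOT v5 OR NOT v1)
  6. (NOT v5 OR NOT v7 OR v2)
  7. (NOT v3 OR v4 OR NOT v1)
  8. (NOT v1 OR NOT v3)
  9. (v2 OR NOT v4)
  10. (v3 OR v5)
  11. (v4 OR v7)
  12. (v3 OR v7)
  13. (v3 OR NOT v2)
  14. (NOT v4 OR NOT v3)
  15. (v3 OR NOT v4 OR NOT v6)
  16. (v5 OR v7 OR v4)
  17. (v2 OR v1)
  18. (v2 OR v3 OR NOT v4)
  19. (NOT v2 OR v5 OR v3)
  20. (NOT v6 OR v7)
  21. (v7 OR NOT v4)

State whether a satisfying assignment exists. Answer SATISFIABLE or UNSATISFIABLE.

SATISFIABLE

Set v1 = False and propagate.
  then v2 is forced to True.
  then v3 is forced to True.
  then v4 is forced to False.
  then v6 is forced to True.
  then v5 is forced to False.
  then v7 is forced to True.
So v1 = F, v2 = T, v3 = T, v4 = F, v5 = F, v6 = T, v7 = T is a satisfying assignment.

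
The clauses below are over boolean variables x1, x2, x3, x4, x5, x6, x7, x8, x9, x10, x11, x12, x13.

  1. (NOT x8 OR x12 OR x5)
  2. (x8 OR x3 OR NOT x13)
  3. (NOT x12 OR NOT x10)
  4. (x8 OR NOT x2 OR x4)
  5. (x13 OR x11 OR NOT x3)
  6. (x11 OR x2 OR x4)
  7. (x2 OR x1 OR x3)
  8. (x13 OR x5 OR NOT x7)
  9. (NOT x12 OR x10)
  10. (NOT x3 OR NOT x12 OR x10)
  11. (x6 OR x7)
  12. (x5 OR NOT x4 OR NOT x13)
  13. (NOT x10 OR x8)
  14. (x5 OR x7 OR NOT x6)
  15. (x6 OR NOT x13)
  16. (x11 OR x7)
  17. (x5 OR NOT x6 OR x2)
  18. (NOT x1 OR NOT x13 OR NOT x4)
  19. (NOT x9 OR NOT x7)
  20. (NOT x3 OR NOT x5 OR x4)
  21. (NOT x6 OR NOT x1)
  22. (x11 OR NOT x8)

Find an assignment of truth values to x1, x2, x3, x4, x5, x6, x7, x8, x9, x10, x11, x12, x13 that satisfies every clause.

x1=0, x2=1, x3=1, x4=1, x5=1, x6=0, x7=1, x8=0, x9=0, x10=0, x11=1, x12=0, x13=0

Pure literal: x9 appears only negated; assign x9 = False.
Pure literal: x11 appears only positively; assign x11 = True.
Branch on x1: take x1 = False.
Branch on x2: take x2 = True.
Set x3 = True and propagate.
The remaining clauses are satisfied by x4 = True, x5 = True, x6 = False, x7 = True, x8 = False, x10 = False, x12 = False, x13 = False.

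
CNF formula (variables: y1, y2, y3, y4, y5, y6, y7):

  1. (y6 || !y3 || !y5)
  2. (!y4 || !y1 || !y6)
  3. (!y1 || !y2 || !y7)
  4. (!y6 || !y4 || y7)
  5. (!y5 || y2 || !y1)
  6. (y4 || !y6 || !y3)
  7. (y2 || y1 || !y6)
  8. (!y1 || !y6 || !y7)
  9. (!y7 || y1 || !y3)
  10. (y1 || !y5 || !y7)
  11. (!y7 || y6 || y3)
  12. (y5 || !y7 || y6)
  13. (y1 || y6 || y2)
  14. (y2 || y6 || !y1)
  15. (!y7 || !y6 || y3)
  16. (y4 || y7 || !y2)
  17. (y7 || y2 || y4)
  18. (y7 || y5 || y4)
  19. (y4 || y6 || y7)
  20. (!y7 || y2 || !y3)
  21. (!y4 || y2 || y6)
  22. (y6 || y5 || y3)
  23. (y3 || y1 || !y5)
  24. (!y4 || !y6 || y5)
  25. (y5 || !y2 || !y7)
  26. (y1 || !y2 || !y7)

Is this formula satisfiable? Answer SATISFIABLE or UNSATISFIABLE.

SATISFIABLE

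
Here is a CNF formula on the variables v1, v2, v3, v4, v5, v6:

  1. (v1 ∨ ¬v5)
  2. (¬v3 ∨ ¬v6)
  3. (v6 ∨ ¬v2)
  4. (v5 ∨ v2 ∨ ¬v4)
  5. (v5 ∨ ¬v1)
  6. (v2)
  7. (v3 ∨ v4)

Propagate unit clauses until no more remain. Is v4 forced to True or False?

True

(v2) stands alone — v2 = True.
(¬v2 ∨ v6) with v2 = True leaves only v6, so v6 = True.
(¬v3 ∨ ¬v6): since v6 = True, the clause reduces to (¬v3). v3 = False.
From (v4 ∨ v3) and v3 = False: v4 = True.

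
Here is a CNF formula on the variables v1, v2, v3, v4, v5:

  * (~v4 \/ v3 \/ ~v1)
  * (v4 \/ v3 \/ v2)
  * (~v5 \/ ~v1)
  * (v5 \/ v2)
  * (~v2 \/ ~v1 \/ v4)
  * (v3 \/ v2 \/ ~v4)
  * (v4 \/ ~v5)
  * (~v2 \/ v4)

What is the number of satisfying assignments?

6

Satisfying assignments:
  v1=0 v2=0 v3=1 v4=1 v5=1
  v1=0 v2=1 v3=0 v4=1 v5=0
  v1=0 v2=1 v3=0 v4=1 v5=1
  v1=0 v2=1 v3=1 v4=1 v5=0
  v1=0 v2=1 v3=1 v4=1 v5=1
  v1=1 v2=1 v3=1 v4=1 v5=0
That's 6 in total.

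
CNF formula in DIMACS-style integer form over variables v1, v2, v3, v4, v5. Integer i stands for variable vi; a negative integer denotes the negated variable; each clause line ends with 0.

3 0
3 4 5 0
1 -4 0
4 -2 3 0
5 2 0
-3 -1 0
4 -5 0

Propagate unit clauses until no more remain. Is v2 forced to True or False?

(v3) stands alone — v3 = True.
In (~v1 | ~v3), ~v3 is now false; ~v1 must hold, so v1 = False.
In (v1 | ~v4), v1 is now false; ~v4 must hold, so v4 = False.
(~v5 | v4) with v4 = False leaves only ~v5, so v5 = False.
From (v5 | v2) and v5 = False: v2 = True.

True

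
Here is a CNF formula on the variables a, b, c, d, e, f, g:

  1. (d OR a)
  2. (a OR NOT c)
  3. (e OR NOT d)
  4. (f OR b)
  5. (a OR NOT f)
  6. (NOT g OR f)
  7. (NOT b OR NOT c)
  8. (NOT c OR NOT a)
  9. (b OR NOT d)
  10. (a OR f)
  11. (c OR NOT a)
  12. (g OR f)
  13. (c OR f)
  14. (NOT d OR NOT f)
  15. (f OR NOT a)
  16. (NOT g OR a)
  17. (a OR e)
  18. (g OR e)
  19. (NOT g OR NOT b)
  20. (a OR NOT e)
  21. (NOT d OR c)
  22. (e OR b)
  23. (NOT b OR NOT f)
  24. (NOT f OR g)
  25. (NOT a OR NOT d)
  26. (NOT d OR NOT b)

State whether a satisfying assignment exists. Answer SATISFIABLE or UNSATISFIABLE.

a = True:
  propagation gives c=False; an empty clause results — contradiction.
a = False:
  propagation gives d=True, c=False; an empty clause results — contradiction.
Every branch closes, so no satisfying assignment exists.

UNSATISFIABLE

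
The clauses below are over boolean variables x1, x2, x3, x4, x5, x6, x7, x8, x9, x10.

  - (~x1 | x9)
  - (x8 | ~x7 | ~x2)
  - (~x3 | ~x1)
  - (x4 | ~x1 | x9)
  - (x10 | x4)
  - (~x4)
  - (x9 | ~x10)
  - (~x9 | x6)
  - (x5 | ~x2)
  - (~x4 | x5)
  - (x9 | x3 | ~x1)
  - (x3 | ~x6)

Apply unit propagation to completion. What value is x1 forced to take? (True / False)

False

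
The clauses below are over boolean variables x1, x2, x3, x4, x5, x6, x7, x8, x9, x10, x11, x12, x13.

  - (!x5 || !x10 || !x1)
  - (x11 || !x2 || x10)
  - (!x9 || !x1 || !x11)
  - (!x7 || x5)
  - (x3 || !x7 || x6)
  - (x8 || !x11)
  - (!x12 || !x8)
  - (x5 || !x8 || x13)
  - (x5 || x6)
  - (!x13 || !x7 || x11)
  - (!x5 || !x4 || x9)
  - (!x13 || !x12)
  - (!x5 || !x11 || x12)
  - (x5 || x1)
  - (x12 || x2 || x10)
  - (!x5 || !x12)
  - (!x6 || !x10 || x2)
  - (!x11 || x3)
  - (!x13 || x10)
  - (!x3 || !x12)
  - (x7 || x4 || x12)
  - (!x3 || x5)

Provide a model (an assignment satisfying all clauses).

x1 = False, x2 = False, x3 = True, x4 = True, x5 = True, x6 = False, x7 = False, x8 = False, x9 = True, x10 = True, x11 = False, x12 = False, x13 = True

Check each clause:
  1. (!x1 || !x5 || !x10) — !x1 is true.
  2. (!x2 || x11 || x10) — x10 is true.
  3. (!x1 || !x11 || !x9) — !x11 is true.
  4. (!x7 || x5) — !x7 is true.
  5. (!x7 || x6 || x3) — !x7 is true.
  6. (x8 || !x11) — !x11 is true.
  7. (!x12 || !x8) — !x8 is true.
  8. (x5 || x13 || !x8) — !x8 is true.
  9. (x5 || x6) — x5 is true.
  10. (!x13 || x11 || !x7) — !x7 is true.
  11. (x9 || !x4 || !x5) — x9 is true.
  12. (!x13 || !x12) — !x12 is true.
  13. (!x11 || !x5 || x12) — !x11 is true.
  14. (x5 || x1) — x5 is true.
  15. (x2 || x10 || x12) — x10 is true.
  16. (!x12 || !x5) — !x12 is true.
  17. (x2 || !x6 || !x10) — !x6 is true.
  18. (!x11 || x3) — x3 is true.
  19. (x10 || !x13) — x10 is true.
  20. (!x12 || !x3) — !x12 is true.
  21. (x12 || x4 || x7) — x4 is true.
  22. (x5 || !x3) — x5 is true.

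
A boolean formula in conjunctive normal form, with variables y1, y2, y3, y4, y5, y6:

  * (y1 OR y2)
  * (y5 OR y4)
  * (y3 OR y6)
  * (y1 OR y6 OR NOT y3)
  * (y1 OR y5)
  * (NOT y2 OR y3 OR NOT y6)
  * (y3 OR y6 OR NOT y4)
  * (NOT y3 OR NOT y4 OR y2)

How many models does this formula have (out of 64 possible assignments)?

Case analysis on y3 and y6:
  y3=1, y6=1: 6 of the 16 assignments to (y1,y2,y4,y5) work.
  y3=1, y6=0: remaining (y1,y2,y4,y5) ∈ {(1,0,0,1); (1,1,0,1); (1,1,1,0); (1,1,1,1)} — 4.
  y3=0, y6=1: remaining (y1,y2,y4,y5) ∈ {(1,0,0,1); (1,0,1,0); (1,0,1,1)} — 3.
  y3=0, y6=0: a clause becomes empty — 0.
Total: 6 + 4 + 3 + 0 = 13.

13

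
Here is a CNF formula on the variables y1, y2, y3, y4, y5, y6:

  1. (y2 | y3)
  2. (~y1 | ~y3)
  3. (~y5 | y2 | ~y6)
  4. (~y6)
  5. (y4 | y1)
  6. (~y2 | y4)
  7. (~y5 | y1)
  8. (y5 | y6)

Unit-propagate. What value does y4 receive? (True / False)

True

Unit clause (~y6) sets y6 = False.
In (y5 | y6), y6 is now false; y5 must hold, so y5 = True.
From (y1 | ~y5) and y5 = True: y1 = True.
From (~y1 | ~y3) and y1 = True: y3 = False.
(y3 | y2) with y3 = False leaves only y2, so y2 = True.
From (y4 | ~y2) and y2 = True: y4 = True.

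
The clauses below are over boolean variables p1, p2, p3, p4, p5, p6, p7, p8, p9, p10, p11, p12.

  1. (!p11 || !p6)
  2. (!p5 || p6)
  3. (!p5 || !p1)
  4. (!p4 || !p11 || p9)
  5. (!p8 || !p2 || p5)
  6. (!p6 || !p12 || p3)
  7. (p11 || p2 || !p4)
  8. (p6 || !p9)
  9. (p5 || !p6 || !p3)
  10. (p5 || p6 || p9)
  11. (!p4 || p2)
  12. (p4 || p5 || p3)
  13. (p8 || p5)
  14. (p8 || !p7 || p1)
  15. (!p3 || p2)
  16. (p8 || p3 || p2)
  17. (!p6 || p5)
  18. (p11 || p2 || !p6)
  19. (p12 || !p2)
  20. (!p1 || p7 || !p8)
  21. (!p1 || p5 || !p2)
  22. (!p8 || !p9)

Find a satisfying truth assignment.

p1=F, p2=T, p3=T, p4=T, p5=T, p6=T, p7=F, p8=T, p9=F, p10=F, p11=F, p12=T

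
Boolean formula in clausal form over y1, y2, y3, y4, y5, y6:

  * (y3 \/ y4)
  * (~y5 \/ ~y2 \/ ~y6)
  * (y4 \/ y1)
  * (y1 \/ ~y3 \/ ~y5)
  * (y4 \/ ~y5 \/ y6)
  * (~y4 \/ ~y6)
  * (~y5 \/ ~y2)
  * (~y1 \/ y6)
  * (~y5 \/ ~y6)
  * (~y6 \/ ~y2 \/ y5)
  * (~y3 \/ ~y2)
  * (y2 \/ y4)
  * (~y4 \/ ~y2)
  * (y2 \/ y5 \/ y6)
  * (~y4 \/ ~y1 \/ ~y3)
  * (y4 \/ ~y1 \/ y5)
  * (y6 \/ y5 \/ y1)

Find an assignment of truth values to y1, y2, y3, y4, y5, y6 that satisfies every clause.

y1=F  y2=F  y3=F  y4=T  y5=T  y6=F

Try y1 = False.
  then y4 is forced to True.
  then y6 is forced to False.
  then y2 is forced to False.
  then y5 is forced to True.
  then y3 is forced to False.
Every clause has at least one true literal under this assignment.
Check each clause:
  1. (y4 \/ y3) — y4 is true.
  2. (~y2 \/ ~y5 \/ ~y6) — ~y6 is true.
  3. (y1 \/ y4) — y4 is true.
  4. (y1 \/ ~y3 \/ ~y5) — ~y3 is true.
  5. (y4 \/ y6 \/ ~y5) — y4 is true.
  6. (~y4 \/ ~y6) — ~y6 is true.
  7. (~y2 \/ ~y5) — ~y2 is true.
  8. (~y1 \/ y6) — ~y1 is true.
  9. (~y5 \/ ~y6) — ~y6 is true.
  10. (y5 \/ ~y6 \/ ~y2) — ~y6 is true.
  11. (~y3 \/ ~y2) — ~y3 is true.
  12. (y4 \/ y2) — y4 is true.
  13. (~y2 \/ ~y4) — ~y2 is true.
  14. (y2 \/ y6 \/ y5) — y5 is true.
  15. (~y1 \/ ~y4 \/ ~y3) — ~y3 is true.
  16. (y4 \/ ~y1 \/ y5) — y4 is true.
  17. (y1 \/ y5 \/ y6) — y5 is true.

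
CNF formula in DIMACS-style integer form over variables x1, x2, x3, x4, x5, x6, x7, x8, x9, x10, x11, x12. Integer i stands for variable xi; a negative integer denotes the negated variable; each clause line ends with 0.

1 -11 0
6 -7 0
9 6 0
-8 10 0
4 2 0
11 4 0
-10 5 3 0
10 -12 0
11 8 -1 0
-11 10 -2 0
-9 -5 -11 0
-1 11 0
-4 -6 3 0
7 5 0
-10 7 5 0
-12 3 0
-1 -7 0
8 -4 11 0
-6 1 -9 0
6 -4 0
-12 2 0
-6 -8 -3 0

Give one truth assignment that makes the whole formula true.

x1=True, x2=True, x3=True, x4=True, x5=True, x6=True, x7=False, x8=False, x9=False, x10=True, x11=True, x12=True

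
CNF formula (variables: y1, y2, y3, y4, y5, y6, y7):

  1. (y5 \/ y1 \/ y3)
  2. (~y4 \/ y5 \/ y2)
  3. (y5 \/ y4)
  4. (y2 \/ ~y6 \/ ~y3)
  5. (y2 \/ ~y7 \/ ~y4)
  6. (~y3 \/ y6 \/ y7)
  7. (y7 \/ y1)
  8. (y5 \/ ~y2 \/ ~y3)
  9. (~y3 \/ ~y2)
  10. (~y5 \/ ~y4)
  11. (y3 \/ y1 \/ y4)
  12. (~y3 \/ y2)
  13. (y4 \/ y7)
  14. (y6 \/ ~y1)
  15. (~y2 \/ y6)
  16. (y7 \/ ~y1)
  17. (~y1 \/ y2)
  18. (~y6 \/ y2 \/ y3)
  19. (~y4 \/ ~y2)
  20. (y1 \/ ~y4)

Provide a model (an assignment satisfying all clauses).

y1 = True, y2 = True, y3 = False, y4 = False, y5 = True, y6 = True, y7 = True

Branch on y1: take y1 = True.
  then y6 is forced to True.
  then y7 is forced to True.
  then y2 is forced to True.
  then y3 is forced to False.
  then y4 is forced to False.
  then y5 is forced to True.
Every clause has at least one true literal under this assignment.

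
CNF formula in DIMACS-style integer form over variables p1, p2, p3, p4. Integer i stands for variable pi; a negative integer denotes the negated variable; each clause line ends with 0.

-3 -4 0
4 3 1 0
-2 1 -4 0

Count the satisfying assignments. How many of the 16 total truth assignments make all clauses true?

Case analysis on p4 and p1:
  p4=T, p1=T: remaining (p2,p3) ∈ {(F,F); (T,F)} — 2.
  p4=T, p1=F: remaining (p2,p3) ∈ {(F,F)} — 1.
  p4=F, p1=T: remaining (p2,p3) ∈ {(F,F); (F,T); (T,F); (T,T)} — 4.
  p4=F, p1=F: remaining (p2,p3) ∈ {(F,T); (T,T)} — 2.
Total: 2 + 1 + 4 + 2 = 9.

9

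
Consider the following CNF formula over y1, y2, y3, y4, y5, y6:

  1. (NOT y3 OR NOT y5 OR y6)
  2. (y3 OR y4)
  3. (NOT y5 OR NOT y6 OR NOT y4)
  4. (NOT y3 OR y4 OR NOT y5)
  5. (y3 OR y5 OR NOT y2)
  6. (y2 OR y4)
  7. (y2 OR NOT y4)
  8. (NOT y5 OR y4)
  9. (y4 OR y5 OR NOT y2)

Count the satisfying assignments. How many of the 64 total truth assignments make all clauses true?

6

Satisfying assignments:
  y1=F y2=T y3=F y4=T y5=T y6=F
  y1=F y2=T y3=T y4=T y5=F y6=F
  y1=F y2=T y3=T y4=T y5=F y6=T
  y1=T y2=T y3=F y4=T y5=T y6=F
  y1=T y2=T y3=T y4=T y5=F y6=F
  y1=T y2=T y3=T y4=T y5=F y6=T
That's 6 in total.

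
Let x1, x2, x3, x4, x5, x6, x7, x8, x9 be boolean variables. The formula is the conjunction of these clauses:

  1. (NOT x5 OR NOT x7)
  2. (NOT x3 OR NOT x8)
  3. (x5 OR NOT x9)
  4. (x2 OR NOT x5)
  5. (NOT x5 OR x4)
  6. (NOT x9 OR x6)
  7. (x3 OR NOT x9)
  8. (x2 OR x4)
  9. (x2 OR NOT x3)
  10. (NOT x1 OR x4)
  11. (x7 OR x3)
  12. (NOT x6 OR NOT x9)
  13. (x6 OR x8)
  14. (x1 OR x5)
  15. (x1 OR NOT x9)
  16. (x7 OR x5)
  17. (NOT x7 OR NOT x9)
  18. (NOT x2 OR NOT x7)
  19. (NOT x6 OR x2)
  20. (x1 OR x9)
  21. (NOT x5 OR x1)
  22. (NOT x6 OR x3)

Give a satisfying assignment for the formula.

x1=1, x2=1, x3=1, x4=1, x5=1, x6=1, x7=0, x8=0, x9=0

Pure literal: x4 appears only positively; assign x4 = True.
Set x1 = True and propagate.
The remaining clauses are satisfied by x2 = True, x3 = True, x5 = True, x6 = True, x7 = False, x8 = False, x9 = False.
Every clause has at least one true literal under this assignment.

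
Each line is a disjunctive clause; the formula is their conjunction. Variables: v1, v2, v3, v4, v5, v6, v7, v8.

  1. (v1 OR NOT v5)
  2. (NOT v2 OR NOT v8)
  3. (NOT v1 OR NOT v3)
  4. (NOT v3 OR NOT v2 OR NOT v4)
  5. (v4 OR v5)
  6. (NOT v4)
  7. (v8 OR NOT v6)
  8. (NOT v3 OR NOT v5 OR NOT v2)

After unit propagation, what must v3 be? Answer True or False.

False

(NOT v4) stands alone — v4 = False.
In (v4 OR v5), v4 is now false; v5 must hold, so v5 = True.
From (NOT v5 OR v1) and v5 = True: v1 = True.
From (NOT v1 OR NOT v3) and v1 = True: v3 = False.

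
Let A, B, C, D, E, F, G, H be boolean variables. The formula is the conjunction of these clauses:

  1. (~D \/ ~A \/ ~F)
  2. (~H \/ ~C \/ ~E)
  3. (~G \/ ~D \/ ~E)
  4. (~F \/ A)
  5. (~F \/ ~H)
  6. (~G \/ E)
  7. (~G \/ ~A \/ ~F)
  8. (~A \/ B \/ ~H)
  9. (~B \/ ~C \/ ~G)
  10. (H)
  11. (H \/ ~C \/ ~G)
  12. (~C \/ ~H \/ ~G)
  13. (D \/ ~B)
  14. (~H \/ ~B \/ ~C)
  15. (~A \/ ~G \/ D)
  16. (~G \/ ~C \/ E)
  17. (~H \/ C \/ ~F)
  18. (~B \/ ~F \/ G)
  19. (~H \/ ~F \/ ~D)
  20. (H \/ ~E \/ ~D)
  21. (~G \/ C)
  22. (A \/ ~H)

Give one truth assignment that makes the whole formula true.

The clause (H) is unit: H must be True.
Unit propagation: (~F) forces F = False.
(A) is a unit clause, so A = True.
Unit propagation: (B) forces B = True.
Unit propagation: (D) forces D = True.
The clause (~C) is unit: C must be False.
Unit propagation: (~G) forces G = False.
E is now unconstrained; take E = True.
Check each clause:
  1. (~D \/ ~F \/ ~A) — ~F is true.
  2. (~E \/ ~H \/ ~C) — ~C is true.
  3. (~D \/ ~G \/ ~E) — ~G is true.
  4. (~F \/ A) — A is true.
  5. (~F \/ ~H) — ~F is true.
  6. (~G \/ E) — ~G is true.
  7. (~A \/ ~F \/ ~G) — ~G is true.
  8. (B \/ ~A \/ ~H) — B is true.
  9. (~C \/ ~B \/ ~G) — ~G is true.
  10. (H) — H is true.
  11. (~C \/ H \/ ~G) — H is true.
  12. (~C \/ ~H \/ ~G) — ~G is true.
  13. (~B \/ D) — D is true.
  14. (~B \/ ~C \/ ~H) — ~C is true.
  15. (~A \/ ~G \/ D) — ~G is true.
  16. (~G \/ ~C \/ E) — ~C is true.
  17. (~H \/ ~F \/ C) — ~F is true.
  18. (G \/ ~B \/ ~F) — ~F is true.
  19. (~D \/ ~H \/ ~F) — ~F is true.
  20. (H \/ ~E \/ ~D) — H is true.
  21. (~G \/ C) — ~G is true.
  22. (~H \/ A) — A is true.

A=1, B=1, C=0, D=1, E=1, F=0, G=0, H=1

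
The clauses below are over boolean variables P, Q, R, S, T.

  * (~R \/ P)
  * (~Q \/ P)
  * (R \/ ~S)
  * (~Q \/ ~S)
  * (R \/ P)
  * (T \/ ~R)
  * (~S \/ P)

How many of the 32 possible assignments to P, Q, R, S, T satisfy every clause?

7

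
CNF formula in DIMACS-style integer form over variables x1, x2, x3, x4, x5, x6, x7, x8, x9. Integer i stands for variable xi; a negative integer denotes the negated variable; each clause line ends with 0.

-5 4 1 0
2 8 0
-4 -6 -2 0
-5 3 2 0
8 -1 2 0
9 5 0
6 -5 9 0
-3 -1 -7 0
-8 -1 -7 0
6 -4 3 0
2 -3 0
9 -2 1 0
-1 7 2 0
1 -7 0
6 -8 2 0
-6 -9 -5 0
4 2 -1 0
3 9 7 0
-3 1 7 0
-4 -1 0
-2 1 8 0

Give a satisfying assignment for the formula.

Branch on x1: take x1 = True.
  then x4 is forced to False.
  then x2 is forced to True.
For the remaining variables, x3 = True, x5 = True, x6 = True, x7 = False, x8 = True, x9 = False works.
Check each clause:
  1. (x4 || !x5 || x1) — x1 is true.
  2. (x2 || x8) — x8 is true.
  3. (!x4 || !x6 || !x2) — !x4 is true.
  4. (x2 || x3 || !x5) — x3 is true.
  5. (!x1 || x8 || x2) — x8 is true.
  6. (x5 || x9) — x5 is true.
  7. (x6 || !x5 || x9) — x6 is true.
  8. (!x7 || !x3 || !x1) — !x7 is true.
  9. (!x8 || !x1 || !x7) — !x7 is true.
  10. (x3 || x6 || !x4) — x3 is true.
  11. (!x3 || x2) — x2 is true.
  12. (!x2 || x1 || x9) — x1 is true.
  13. (x2 || x7 || !x1) — x2 is true.
  14. (x1 || !x7) — !x7 is true.
  15. (x2 || !x8 || x6) — x2 is true.
  16. (!x9 || !x6 || !x5) — !x9 is true.
  17. (x2 || !x1 || x4) — x2 is true.
  18. (x3 || x9 || x7) — x3 is true.
  19. (x1 || !x3 || x7) — x1 is true.
  20. (!x1 || !x4) — !x4 is true.
  21. (x8 || !x2 || x1) — x8 is true.

x1 = T, x2 = T, x3 = T, x4 = F, x5 = T, x6 = T, x7 = F, x8 = T, x9 = F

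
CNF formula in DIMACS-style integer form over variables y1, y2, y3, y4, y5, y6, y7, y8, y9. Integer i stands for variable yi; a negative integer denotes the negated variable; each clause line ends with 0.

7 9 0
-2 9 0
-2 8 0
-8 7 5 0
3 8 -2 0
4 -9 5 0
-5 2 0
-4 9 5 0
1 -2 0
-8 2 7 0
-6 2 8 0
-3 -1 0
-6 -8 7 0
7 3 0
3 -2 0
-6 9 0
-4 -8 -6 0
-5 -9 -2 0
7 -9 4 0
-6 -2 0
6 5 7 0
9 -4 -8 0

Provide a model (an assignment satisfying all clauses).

y1=T  y2=F  y3=F  y4=F  y5=F  y6=F  y7=T  y8=T  y9=F

y7 occurs only positively in the remaining clauses — set y7 = True.
Set y1 = True and propagate.
  then y3 is forced to False.
  then y2 is forced to False.
  then y5 is forced to False.
Branch on y4: take y4 = False.
  then y9 is forced to False.
  then y6 is forced to False.
y8 is now unconstrained; take y8 = True.
Every clause has at least one true literal under this assignment.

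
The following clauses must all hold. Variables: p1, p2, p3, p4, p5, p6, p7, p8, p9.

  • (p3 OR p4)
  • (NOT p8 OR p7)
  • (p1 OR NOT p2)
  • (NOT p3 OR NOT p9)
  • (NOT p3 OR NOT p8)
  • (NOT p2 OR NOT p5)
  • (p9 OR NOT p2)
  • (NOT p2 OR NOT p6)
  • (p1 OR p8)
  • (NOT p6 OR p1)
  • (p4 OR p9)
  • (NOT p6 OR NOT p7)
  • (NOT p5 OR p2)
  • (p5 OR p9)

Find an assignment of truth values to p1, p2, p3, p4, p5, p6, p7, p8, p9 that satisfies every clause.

p1 = T  p2 = F  p3 = F  p4 = T  p5 = F  p6 = F  p7 = F  p8 = F  p9 = T

Check each clause:
  1. (p4 OR p3) — p4 is true.
  2. (NOT p8 OR p7) — NOT p8 is true.
  3. (p1 OR NOT p2) — p1 is true.
  4. (NOT p9 OR NOT p3) — NOT p3 is true.
  5. (NOT p8 OR NOT p3) — NOT p8 is true.
  6. (NOT p5 OR NOT p2) — NOT p5 is true.
  7. (NOT p2 OR p9) — p9 is true.
  8. (NOT p2 OR NOT p6) — NOT p6 is true.
  9. (p1 OR p8) — p1 is true.
  10. (NOT p6 OR p1) — p1 is true.
  11. (p9 OR p4) — p9 is true.
  12. (NOT p7 OR NOT p6) — NOT p7 is true.
  13. (p2 OR NOT p5) — NOT p5 is true.
  14. (p9 OR p5) — p9 is true.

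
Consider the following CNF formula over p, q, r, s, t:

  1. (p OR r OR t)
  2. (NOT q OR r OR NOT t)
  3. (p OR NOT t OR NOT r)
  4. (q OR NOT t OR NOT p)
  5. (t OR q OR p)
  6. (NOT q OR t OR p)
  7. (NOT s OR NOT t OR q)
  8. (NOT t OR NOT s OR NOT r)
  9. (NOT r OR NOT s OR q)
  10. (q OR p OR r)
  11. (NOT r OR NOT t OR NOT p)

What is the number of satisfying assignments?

Split on t, then p.
  t=T, p=T: a clause becomes empty — 0.
  t=T, p=F: a clause becomes empty — 0.
  t=F, p=T: 7 of the 8 assignments to (q,r,s) work.
  t=F, p=F: a clause becomes empty — 0.
Total: 0 + 0 + 7 + 0 = 7.

7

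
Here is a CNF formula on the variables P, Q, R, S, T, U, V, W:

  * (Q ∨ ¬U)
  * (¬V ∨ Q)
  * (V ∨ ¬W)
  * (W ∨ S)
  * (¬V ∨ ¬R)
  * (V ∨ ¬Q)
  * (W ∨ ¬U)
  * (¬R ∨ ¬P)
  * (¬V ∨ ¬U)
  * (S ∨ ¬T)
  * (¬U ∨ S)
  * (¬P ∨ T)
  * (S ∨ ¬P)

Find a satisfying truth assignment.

P = 0  Q = 1  R = 0  S = 1  T = 1  U = 0  V = 1  W = 1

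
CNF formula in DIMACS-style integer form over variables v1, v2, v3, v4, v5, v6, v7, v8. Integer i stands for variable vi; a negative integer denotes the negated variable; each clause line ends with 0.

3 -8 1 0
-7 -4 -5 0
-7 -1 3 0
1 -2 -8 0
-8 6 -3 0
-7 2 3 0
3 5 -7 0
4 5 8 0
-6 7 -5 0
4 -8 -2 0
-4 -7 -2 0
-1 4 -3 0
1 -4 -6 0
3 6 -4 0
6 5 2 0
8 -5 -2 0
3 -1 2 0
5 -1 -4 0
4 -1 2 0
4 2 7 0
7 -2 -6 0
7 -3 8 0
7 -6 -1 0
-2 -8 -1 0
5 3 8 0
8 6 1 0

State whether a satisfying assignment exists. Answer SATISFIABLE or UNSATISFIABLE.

SATISFIABLE

Try v1 = False.
The remaining clauses are satisfied by v2 = False, v3 = True, v4 = False, v5 = True, v6 = True, v7 = True, v8 = False.
So v1=0, v2=0, v3=1, v4=0, v5=1, v6=1, v7=1, v8=0 is a satisfying assignment.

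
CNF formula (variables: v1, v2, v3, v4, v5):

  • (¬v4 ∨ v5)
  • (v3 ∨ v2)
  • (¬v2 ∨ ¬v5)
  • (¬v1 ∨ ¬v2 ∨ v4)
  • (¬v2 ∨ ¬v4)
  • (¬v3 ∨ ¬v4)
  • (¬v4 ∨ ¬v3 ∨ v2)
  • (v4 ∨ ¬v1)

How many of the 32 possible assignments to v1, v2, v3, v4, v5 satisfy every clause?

4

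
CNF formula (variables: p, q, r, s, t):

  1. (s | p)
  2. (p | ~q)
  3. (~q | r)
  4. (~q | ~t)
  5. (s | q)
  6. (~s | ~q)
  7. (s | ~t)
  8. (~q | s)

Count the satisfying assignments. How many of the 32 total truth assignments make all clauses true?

Satisfying assignments:
  p=F q=F r=F s=T t=F
  p=F q=F r=F s=T t=T
  p=F q=F r=T s=T t=F
  p=F q=F r=T s=T t=T
  p=T q=F r=F s=T t=F
  p=T q=F r=F s=T t=T
  p=T q=F r=T s=T t=F
  p=T q=F r=T s=T t=T
Count: 8.

8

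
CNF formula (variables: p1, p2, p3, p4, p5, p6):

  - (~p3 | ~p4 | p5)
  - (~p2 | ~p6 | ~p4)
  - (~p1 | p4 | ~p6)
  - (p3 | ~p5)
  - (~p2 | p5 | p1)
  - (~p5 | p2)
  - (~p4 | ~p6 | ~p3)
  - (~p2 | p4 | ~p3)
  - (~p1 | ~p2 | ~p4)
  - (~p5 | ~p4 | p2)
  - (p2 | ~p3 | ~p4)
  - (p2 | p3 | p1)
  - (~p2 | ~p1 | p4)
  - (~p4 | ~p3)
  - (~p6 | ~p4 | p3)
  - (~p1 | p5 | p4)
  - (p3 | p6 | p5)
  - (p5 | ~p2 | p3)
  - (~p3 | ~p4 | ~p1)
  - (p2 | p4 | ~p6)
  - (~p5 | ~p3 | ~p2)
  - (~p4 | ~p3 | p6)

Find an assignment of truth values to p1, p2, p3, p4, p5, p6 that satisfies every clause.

p1=False, p2=False, p3=True, p4=False, p5=False, p6=False

Check each clause:
  1. (~p3 | p5 | ~p4) — ~p4 is true.
  2. (~p4 | ~p6 | ~p2) — ~p6 is true.
  3. (~p6 | ~p1 | p4) — ~p6 is true.
  4. (~p5 | p3) — p3 is true.
  5. (~p2 | p1 | p5) — ~p2 is true.
  6. (~p5 | p2) — ~p5 is true.
  7. (~p6 | ~p4 | ~p3) — ~p6 is true.
  8. (~p2 | p4 | ~p3) — ~p2 is true.
  9. (~p2 | ~p1 | ~p4) — ~p4 is true.
  10. (p2 | ~p5 | ~p4) — ~p5 is true.
  11. (~p3 | p2 | ~p4) — ~p4 is true.
  12. (p1 | p2 | p3) — p3 is true.
  13. (~p1 | p4 | ~p2) — ~p1 is true.
  14. (~p3 | ~p4) — ~p4 is true.
  15. (p3 | ~p6 | ~p4) — ~p6 is true.
  16. (p4 | p5 | ~p1) — ~p1 is true.
  17. (p5 | p6 | p3) — p3 is true.
  18. (~p2 | p3 | p5) — p3 is true.
  19. (~p4 | ~p3 | ~p1) — ~p4 is true.
  20. (p2 | p4 | ~p6) — ~p6 is true.
  21. (~p5 | ~p3 | ~p2) — ~p5 is true.
  22. (~p4 | ~p3 | p6) — ~p4 is true.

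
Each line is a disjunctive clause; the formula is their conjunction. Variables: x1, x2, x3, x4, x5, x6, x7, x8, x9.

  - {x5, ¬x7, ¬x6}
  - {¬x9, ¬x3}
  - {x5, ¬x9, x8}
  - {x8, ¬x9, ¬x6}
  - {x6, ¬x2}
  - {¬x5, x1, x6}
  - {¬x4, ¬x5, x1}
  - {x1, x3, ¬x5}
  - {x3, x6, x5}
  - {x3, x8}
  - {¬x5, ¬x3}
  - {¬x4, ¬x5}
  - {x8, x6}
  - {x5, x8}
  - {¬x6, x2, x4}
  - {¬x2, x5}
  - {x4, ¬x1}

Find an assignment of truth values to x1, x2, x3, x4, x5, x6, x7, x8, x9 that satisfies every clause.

x7 occurs only negated in the remaining clauses — set x7 = False.
Pure literal: x8 appears only positively; assign x8 = True.
Try x1 = False.
Try x2 = False.
Branch on x3: take x3 = True.
  then x9 is forced to False.
  then x5 is forced to False.
For the remaining variables, x4 = True, x6 = False works.

x1=F, x2=F, x3=T, x4=T, x5=F, x6=F, x7=F, x8=T, x9=F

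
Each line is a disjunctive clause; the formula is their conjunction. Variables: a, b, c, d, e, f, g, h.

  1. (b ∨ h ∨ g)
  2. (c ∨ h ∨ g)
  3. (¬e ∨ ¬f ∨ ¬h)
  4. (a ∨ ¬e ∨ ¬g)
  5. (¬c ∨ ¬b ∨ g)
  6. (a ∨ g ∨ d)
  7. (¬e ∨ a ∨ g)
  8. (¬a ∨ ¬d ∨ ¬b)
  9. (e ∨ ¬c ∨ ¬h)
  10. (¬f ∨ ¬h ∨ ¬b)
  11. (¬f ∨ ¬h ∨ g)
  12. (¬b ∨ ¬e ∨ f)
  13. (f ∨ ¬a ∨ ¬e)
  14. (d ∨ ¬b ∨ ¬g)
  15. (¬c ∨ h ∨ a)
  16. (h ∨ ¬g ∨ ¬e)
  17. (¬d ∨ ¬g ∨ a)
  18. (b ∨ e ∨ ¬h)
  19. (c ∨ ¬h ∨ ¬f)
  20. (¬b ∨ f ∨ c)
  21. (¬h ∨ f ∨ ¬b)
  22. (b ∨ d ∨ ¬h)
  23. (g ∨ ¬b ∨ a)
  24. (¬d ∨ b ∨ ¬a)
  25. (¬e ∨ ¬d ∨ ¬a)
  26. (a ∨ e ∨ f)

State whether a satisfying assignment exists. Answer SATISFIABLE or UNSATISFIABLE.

SATISFIABLE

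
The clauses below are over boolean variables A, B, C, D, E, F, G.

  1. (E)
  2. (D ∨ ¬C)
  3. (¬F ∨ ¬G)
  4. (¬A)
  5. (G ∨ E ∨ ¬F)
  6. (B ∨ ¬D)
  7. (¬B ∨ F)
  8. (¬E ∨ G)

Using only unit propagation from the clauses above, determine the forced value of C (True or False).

False

(E) is a unit clause: E = True.
(¬A) is a unit clause: A = False.
In (G ∨ ¬E), ¬E is now false; G must hold, so G = True.
In (¬G ∨ ¬F), ¬G is now false; ¬F must hold, so F = False.
From (¬B ∨ F) and F = False: B = False.
(B ∨ ¬D): since B = False, the clause reduces to (¬D). D = False.
In (¬C ∨ D), D is now false; ¬C must hold, so C = False.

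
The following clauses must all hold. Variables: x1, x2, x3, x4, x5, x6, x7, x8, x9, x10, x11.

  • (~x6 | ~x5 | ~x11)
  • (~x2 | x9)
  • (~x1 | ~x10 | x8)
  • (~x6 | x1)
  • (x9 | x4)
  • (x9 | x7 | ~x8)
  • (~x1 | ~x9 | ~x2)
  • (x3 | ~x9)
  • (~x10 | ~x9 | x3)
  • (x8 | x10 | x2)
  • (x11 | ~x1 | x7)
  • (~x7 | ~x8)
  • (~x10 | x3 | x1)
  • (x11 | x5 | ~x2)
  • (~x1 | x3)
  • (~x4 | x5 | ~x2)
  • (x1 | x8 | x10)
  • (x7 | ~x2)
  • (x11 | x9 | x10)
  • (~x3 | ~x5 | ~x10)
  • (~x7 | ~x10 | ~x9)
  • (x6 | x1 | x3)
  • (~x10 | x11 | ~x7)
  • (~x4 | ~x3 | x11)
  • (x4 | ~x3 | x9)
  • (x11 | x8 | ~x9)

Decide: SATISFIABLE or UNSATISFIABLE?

Set x1 = True and propagate.
  then x3 is forced to True.
Branch on x2: take x2 = False.
Set x4 = True and propagate.
  then x11 is forced to True.
The remaining clauses are satisfied by x5 = False, x6 = True, x7 = False, x8 = True, x9 = True, x10 = False.
So x1=True, x2=False, x3=True, x4=True, x5=False, x6=True, x7=False, x8=True, x9=True, x10=False, x11=True is a satisfying assignment.

SATISFIABLE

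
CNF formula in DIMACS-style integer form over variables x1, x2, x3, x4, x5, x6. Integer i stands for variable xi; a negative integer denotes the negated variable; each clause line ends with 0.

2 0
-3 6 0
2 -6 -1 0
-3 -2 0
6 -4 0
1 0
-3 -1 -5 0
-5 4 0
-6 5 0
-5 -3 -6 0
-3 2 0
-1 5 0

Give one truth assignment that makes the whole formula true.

x1=T, x2=T, x3=F, x4=T, x5=T, x6=T

Check each clause:
  1. (x2) — x2 is true.
  2. (¬x3 ∨ x6) — ¬x3 is true.
  3. (¬x1 ∨ ¬x6 ∨ x2) — x2 is true.
  4. (¬x3 ∨ ¬x2) — ¬x3 is true.
  5. (¬x4 ∨ x6) — x6 is true.
  6. (x1) — x1 is true.
  7. (¬x5 ∨ ¬x1 ∨ ¬x3) — ¬x3 is true.
  8. (x4 ∨ ¬x5) — x4 is true.
  9. (¬x6 ∨ x5) — x5 is true.
  10. (¬x6 ∨ ¬x3 ∨ ¬x5) — ¬x3 is true.
  11. (x2 ∨ ¬x3) — x2 is true.
  12. (¬x1 ∨ x5) — x5 is true.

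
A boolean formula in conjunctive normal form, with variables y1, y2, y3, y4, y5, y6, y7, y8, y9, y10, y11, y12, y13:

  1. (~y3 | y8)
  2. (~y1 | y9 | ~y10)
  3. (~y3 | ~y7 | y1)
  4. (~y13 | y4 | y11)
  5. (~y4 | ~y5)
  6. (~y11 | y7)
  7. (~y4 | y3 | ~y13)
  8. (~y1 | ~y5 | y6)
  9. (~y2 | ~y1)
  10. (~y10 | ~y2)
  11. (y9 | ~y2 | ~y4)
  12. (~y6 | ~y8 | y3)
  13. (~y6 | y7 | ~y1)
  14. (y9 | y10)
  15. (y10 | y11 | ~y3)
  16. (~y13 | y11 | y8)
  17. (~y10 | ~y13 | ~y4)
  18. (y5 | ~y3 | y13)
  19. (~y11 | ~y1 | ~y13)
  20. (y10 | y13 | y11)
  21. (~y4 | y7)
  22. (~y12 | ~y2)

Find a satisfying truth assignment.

Pure literal: y2 appears only negated; assign y2 = False.
Pure literal: y9 appears only positively; assign y9 = True.
Branch on y1: take y1 = False.
Try y3 = True.
  then y8 is forced to True.
  then y7 is forced to False.
  then y11 is forced to False.
  then y10 is forced to True.
  then y4 is forced to False.
  then y13 is forced to False.
  then y5 is forced to True.
y6, y12 are now unconstrained; take y6 = True, y12 = True.
Check each clause:
  1. (y8 | ~y3) — y8 is true.
  2. (~y1 | y9 | ~y10) — y9 is true.
  3. (~y3 | y1 | ~y7) — ~y7 is true.
  4. (~y13 | y4 | y11) — ~y13 is true.
  5. (~y4 | ~y5) — ~y4 is true.
  6. (y7 | ~y11) — ~y11 is true.
  7. (~y13 | y3 | ~y4) — y3 is true.
  8. (~y1 | ~y5 | y6) — y6 is true.
  9. (~y1 | ~y2) — ~y2 is true.
  10. (~y2 | ~y10) — ~y2 is true.
  11. (~y2 | ~y4 | y9) — y9 is true.
  12. (y3 | ~y8 | ~y6) — y3 is true.
  13. (y7 | ~y1 | ~y6) — ~y1 is true.
  14. (y10 | y9) — y9 is true.
  15. (y11 | y10 | ~y3) — y10 is true.
  16. (y8 | y11 | ~y13) — y8 is true.
  17. (~y4 | ~y10 | ~y13) — ~y13 is true.
  18. (y5 | ~y3 | y13) — y5 is true.
  19. (~y1 | ~y11 | ~y13) — ~y13 is true.
  20. (y11 | y13 | y10) — y10 is true.
  21. (~y4 | y7) — ~y4 is true.
  22. (~y12 | ~y2) — ~y2 is true.

y1=False, y2=False, y3=True, y4=False, y5=True, y6=True, y7=False, y8=True, y9=True, y10=True, y11=False, y12=True, y13=False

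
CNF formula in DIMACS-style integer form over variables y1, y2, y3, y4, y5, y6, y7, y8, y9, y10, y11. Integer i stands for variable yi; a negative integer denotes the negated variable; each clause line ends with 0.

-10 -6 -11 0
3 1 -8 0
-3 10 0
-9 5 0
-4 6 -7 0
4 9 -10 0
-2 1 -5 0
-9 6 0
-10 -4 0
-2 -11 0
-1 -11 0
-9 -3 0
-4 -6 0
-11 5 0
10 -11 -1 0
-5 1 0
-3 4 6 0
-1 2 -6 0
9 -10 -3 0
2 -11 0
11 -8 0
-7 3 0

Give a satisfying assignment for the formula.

y1 = T  y2 = T  y3 = F  y4 = T  y5 = T  y6 = F  y7 = F  y8 = F  y9 = F  y10 = F  y11 = F

Check each clause:
  1. {¬y6, ¬y10, ¬y11} — ¬y6 is true.
  2. {y1, y3, ¬y8} — ¬y8 is true.
  3. {¬y3, y10} — ¬y3 is true.
  4. {y5, ¬y9} — y5 is true.
  5. {¬y4, y6, ¬y7} — ¬y7 is true.
  6. {¬y10, y4, y9} — y4 is true.
  7. {¬y5, ¬y2, y1} — y1 is true.
  8. {y6, ¬y9} — ¬y9 is true.
  9. {¬y10, ¬y4} — ¬y10 is true.
  10. {¬y2, ¬y11} — ¬y11 is true.
  11. {¬y11, ¬y1} — ¬y11 is true.
  12. {¬y3, ¬y9} — ¬y3 is true.
  13. {¬y6, ¬y4} — ¬y6 is true.
  14. {y5, ¬y11} — ¬y11 is true.
  15. {y10, ¬y1, ¬y11} — ¬y11 is true.
  16. {y1, ¬y5} — y1 is true.
  17. {y6, y4, ¬y3} — y4 is true.
  18. {y2, ¬y6, ¬y1} — y2 is true.
  19. {¬y3, ¬y10, y9} — ¬y3 is true.
  20. {¬y11, y2} — y2 is true.
  21. {y11, ¬y8} — ¬y8 is true.
  22. {¬y7, y3} — ¬y7 is true.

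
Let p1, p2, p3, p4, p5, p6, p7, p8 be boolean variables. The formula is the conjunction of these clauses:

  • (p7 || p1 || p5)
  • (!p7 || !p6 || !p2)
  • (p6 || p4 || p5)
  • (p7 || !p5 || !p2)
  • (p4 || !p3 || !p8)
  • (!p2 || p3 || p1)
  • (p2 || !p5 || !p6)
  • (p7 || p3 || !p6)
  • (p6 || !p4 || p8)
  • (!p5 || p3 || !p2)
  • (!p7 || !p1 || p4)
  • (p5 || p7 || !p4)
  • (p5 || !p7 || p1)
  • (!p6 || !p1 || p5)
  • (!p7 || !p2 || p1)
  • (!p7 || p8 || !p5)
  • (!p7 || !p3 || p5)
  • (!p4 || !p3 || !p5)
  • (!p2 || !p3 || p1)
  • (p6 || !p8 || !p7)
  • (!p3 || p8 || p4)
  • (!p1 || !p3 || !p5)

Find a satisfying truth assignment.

p1=T, p2=F, p3=F, p4=F, p5=T, p6=F, p7=F, p8=T

Check each clause:
  1. (p1 || p5 || p7) — p1 is true.
  2. (!p2 || !p6 || !p7) — !p7 is true.
  3. (p5 || p4 || p6) — p5 is true.
  4. (p7 || !p2 || !p5) — !p2 is true.
  5. (p4 || !p3 || !p8) — !p3 is true.
  6. (p3 || !p2 || p1) — p1 is true.
  7. (p2 || !p6 || !p5) — !p6 is true.
  8. (p3 || p7 || !p6) — !p6 is true.
  9. (!p4 || p6 || p8) — p8 is true.
  10. (!p5 || p3 || !p2) — !p2 is true.
  11. (p4 || !p7 || !p1) — !p7 is true.
  12. (p7 || !p4 || p5) — !p4 is true.
  13. (p1 || p5 || !p7) — !p7 is true.
  14. (!p6 || p5 || !p1) — !p6 is true.
  15. (p1 || !p7 || !p2) — p1 is true.
  16. (p8 || !p5 || !p7) — p8 is true.
  17. (p5 || !p3 || !p7) — !p7 is true.
  18. (!p4 || !p3 || !p5) — !p4 is true.
  19. (!p3 || p1 || !p2) — p1 is true.
  20. (!p8 || !p7 || p6) — !p7 is true.
  21. (p4 || !p3 || p8) — p8 is true.
  22. (!p5 || !p3 || !p1) — !p3 is true.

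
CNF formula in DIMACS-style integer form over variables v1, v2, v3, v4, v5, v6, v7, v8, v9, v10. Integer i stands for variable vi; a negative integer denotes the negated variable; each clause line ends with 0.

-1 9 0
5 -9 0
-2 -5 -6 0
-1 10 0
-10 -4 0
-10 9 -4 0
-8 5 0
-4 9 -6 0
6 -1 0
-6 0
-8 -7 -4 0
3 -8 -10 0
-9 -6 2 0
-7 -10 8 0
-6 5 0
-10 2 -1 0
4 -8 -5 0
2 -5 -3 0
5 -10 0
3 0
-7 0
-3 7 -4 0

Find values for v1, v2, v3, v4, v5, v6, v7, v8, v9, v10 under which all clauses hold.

v1=F  v2=T  v3=T  v4=F  v5=T  v6=F  v7=F  v8=F  v9=F  v10=F

Check each clause:
  1. (NOT v1 OR v9) — NOT v1 is true.
  2. (v5 OR NOT v9) — v5 is true.
  3. (NOT v5 OR NOT v2 OR NOT v6) — NOT v6 is true.
  4. (v10 OR NOT v1) — NOT v1 is true.
  5. (NOT v10 OR NOT v4) — NOT v4 is true.
  6. (NOT v10 OR NOT v4 OR v9) — NOT v4 is true.
  7. (NOT v8 OR v5) — NOT v8 is true.
  8. (v9 OR NOT v6 OR NOT v4) — NOT v6 is true.
  9. (v6 OR NOT v1) — NOT v1 is true.
  10. (NOT v6) — NOT v6 is true.
  11. (NOT v7 OR NOT v8 OR NOT v4) — NOT v8 is true.
  12. (NOT v10 OR NOT v8 OR v3) — NOT v8 is true.
  13. (v2 OR NOT v9 OR NOT v6) — v2 is true.
  14. (NOT v10 OR v8 OR NOT v7) — NOT v7 is true.
  15. (NOT v6 OR v5) — NOT v6 is true.
  16. (NOT v1 OR v2 OR NOT v10) — v2 is true.
  17. (NOT v8 OR NOT v5 OR v4) — NOT v8 is true.
  18. (NOT v5 OR NOT v3 OR v2) — v2 is true.
  19. (NOT v10 OR v5) — v5 is true.
  20. (v3) — v3 is true.
  21. (NOT v7) — NOT v7 is true.
  22. (NOT v3 OR v7 OR NOT v4) — NOT v4 is true.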